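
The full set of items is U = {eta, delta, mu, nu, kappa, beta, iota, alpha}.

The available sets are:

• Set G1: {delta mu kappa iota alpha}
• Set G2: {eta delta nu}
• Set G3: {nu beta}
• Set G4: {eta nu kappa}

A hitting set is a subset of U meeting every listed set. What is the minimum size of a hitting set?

2

H = {nu, alpha} meets every set (each contains at least one member of H), and |H| = 2.
The sets G1, G3 are pairwise disjoint, so any hitting set needs a separate item for each — at least 2. Hence 2 is optimal.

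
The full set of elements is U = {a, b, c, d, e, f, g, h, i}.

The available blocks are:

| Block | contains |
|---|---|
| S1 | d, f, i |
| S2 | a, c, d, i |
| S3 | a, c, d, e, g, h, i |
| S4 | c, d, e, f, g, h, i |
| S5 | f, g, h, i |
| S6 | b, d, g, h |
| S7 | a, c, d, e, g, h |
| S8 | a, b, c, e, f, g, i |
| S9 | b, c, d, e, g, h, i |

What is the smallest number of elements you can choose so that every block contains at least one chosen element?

T = {d, g} meets every block (each contains at least one member of T), and |T| = 2.
No single element lies in every block, so at least 2 are needed and 2 is optimal.

2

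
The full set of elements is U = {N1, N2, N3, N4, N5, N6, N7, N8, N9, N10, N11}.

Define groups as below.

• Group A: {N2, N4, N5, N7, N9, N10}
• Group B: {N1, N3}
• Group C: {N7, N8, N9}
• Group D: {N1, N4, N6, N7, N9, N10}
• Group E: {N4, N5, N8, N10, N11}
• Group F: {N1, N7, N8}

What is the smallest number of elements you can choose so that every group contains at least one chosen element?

H = {N1, N5, N9} meets every group (each contains at least one member of H), and |H| = 3.
No choice of 2 elements meets every group, so 3 is the minimum.

3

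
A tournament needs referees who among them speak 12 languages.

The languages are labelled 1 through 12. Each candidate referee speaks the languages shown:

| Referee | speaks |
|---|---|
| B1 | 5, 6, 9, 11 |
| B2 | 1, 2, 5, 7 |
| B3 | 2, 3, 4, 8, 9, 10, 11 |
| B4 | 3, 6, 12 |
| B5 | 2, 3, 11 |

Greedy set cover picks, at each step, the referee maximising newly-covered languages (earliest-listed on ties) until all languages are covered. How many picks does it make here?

3

Greedy: pick B3 (covers 7 new) → pick B2 (covers 3 new) → pick B4 (covers 2 new). Total picks: 3.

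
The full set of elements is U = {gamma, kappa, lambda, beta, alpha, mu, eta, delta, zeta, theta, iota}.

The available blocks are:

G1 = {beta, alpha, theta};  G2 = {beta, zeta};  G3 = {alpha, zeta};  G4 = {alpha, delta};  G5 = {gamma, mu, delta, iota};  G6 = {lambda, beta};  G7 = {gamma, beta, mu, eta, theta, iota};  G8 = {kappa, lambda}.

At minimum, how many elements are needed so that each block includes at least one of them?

The 4 elements {gamma, lambda, alpha, zeta} hit every block.
No choice of 3 elements meets every block, so 4 is the minimum.

4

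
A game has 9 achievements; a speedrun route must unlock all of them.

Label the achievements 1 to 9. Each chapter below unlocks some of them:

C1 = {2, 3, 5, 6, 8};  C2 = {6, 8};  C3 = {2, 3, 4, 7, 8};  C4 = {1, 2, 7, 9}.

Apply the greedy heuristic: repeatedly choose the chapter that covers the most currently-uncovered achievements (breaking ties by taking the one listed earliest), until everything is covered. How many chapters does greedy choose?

Greedy: pick C1 (covers 5 new) → pick C4 (covers 3 new) → pick C3 (covers 1 new). Total picks: 3.

3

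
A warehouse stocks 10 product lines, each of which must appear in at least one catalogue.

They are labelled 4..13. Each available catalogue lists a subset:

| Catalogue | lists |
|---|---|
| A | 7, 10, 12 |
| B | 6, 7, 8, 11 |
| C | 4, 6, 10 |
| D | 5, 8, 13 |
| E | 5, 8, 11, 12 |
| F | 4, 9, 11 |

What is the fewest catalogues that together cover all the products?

A and B and D and F together: A ∪ B ∪ D ∪ F = {4, 5, 6, 7, 8, 9, 10, 11, 12, 13} — every product is covered.
Only F contains 9, so F is forced; the remaining 7 products need at least 3 more catalogues (each remaining catalogue adds at most 3) — so at least 4 catalogues are needed, and 4 is optimal.

4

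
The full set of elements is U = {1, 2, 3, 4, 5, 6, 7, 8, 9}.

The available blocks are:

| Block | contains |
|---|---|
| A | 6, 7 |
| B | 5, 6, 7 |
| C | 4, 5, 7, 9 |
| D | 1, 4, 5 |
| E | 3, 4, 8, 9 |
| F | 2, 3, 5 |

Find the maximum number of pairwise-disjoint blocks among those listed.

2

A, F are pairwise disjoint (A={6,7}; F={2,3,5}).
Every remaining block overlaps one of these, and no 3 of the listed blocks are pairwise disjoint, so 2 is the maximum.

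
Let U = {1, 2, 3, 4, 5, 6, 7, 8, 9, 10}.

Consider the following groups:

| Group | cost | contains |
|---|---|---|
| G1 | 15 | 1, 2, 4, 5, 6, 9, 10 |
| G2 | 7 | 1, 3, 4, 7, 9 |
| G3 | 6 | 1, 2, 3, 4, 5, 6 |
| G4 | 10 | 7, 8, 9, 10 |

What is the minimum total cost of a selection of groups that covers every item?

G3, G4 together cover every item (G3 ∪ G4 = {1, 2, 3, 4, 5, 6, 7, 8, 9, 10}); total cost 6 + 10 = 16.
No covering selection has total cost below 16.

16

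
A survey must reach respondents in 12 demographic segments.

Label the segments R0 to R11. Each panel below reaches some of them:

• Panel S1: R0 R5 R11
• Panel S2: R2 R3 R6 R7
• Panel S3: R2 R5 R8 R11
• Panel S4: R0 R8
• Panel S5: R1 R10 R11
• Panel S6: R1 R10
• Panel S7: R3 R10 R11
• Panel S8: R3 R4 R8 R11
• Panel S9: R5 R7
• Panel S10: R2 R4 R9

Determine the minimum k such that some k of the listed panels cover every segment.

5

Take {S2, S4, S5, S9, S10}. Their union is {R0, R1, R2, R3, R4, R5, R6, R7, R8, R9, R10, R11}, which is all 12 segments.
No 4 of the 10 panels cover everything (all 210 combinations miss at least one segment), so 5 is optimal.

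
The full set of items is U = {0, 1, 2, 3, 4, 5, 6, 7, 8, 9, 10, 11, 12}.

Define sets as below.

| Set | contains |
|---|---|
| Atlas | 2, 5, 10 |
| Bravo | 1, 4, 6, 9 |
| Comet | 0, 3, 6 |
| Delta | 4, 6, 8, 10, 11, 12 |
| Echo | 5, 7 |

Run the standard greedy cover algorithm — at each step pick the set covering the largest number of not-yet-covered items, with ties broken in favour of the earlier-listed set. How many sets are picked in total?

Greedy: pick Delta (covers 6 new) → pick Atlas (covers 2 new) → pick Bravo (covers 2 new) → pick Comet (covers 2 new) → pick Echo (covers 1 new). Total picks: 5.

5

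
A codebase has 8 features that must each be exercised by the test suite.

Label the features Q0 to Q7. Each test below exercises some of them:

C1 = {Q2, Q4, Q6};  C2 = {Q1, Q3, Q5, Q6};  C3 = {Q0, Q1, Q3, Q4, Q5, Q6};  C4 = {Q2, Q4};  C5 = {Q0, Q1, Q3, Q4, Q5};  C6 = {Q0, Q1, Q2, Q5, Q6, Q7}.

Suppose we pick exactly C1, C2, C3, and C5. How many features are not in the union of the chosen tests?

1

Union of C1, C2, C3, C5 = {Q0, Q1, Q2, Q3, Q4, Q5, Q6}.
Not covered: Q7 — 1 feature.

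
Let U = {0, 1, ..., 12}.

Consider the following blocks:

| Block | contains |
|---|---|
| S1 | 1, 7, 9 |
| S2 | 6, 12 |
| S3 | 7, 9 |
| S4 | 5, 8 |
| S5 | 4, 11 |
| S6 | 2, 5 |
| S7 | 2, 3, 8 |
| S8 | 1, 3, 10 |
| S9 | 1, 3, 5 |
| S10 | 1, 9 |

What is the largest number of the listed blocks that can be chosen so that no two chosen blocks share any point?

S2, S3, S4, S5, S8 are pairwise disjoint (S2={6,12}; S3={7,9}; S4={5,8}; S5={4,11}; S8={1,3,10}).
Every remaining block overlaps one of these, and no 6 of the listed blocks are pairwise disjoint, so 5 is the maximum.

5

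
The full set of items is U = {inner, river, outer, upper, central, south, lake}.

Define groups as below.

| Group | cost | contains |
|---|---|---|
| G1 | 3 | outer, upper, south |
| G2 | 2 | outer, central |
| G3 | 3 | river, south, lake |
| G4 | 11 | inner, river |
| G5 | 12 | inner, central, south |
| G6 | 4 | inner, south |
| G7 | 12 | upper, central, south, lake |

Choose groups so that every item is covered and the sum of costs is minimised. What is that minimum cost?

G1, G2, G3, G6 together cover every item (G1 ∪ G2 ∪ G3 ∪ G6 = {inner, river, outer, upper, central, south, lake}); total cost 3 + 2 + 3 + 4 = 12.
No covering selection has total cost below 12.

12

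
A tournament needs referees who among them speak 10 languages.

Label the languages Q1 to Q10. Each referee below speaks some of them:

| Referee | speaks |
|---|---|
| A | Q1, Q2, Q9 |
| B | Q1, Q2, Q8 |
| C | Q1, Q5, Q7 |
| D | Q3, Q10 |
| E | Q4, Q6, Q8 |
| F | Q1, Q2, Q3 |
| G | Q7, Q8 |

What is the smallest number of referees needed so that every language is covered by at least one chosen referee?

4

Take {A, C, D, E}. Their union is {Q1, Q2, Q3, Q4, Q5, Q6, Q7, Q8, Q9, Q10}, which is all 10 languages.
Each referee has at most 3 languages, and 3·3 = 9 < 10 — so at least 4 referees are needed, and 4 is optimal.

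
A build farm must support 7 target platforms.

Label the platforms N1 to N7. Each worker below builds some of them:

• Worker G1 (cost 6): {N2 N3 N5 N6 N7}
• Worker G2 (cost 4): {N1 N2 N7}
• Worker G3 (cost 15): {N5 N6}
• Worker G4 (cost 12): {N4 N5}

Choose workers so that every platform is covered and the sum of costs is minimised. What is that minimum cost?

G1, G2, G4 together cover every platform (G1 ∪ G2 ∪ G4 = {N1, N2, N3, N4, N5, N6, N7}); total cost 6 + 4 + 12 = 22.
No covering selection has total cost below 22.

22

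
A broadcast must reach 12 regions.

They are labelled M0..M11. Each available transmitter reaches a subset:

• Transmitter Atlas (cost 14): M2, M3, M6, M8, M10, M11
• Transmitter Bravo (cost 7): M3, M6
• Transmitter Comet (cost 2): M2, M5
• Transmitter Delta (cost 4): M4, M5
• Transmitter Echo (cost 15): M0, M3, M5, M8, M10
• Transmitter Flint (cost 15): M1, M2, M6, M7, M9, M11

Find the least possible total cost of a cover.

34

Delta, Echo, Flint together cover every region (Delta ∪ Echo ∪ Flint = {M0, M1, M2, M3, M4, M5, M6, M7, M8, M9, M10, M11}); total cost 4 + 15 + 15 = 34.
The greedy pick Comet, Atlas, Delta, Flint, Echo costs 50; no covering selection beats 34.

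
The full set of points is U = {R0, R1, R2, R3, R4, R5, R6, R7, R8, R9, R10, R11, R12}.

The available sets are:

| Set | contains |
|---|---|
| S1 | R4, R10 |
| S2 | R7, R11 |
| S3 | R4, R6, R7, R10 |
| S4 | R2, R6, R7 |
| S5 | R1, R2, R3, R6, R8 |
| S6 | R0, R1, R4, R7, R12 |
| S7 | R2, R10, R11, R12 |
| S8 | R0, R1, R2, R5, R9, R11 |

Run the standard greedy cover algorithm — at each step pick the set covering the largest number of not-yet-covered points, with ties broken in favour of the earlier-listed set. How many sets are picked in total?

4

Greedy: pick S8 (covers 6 new) → pick S3 (covers 4 new) → pick S5 (covers 2 new) → pick S6 (covers 1 new). Total picks: 4.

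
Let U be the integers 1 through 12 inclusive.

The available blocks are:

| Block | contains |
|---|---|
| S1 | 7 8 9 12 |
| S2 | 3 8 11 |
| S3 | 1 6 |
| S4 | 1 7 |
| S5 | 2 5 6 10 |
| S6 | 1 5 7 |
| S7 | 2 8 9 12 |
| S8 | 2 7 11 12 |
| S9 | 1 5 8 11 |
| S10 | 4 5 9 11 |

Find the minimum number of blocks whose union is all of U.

5

Take {S1, S2, S3, S5, S10}. Their union is {1, 2, 3, 4, 5, 6, 7, 8, 9, 10, 11, 12}, which is all 12 elements.
No 4 of the 10 blocks cover everything (all 210 combinations miss at least one element), so 5 is optimal.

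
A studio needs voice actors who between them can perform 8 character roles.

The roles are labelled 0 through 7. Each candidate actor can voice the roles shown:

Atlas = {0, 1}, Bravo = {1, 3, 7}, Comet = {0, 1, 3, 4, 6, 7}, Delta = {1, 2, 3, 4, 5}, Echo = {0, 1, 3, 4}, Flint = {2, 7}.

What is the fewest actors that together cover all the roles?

2

Comet and Delta together: Comet ∪ Delta = {0, 1, 2, 3, 4, 5, 6, 7} — every role is covered.
No single actor has all 8 roles (the largest, Comet, has 6), so 2 is optimal.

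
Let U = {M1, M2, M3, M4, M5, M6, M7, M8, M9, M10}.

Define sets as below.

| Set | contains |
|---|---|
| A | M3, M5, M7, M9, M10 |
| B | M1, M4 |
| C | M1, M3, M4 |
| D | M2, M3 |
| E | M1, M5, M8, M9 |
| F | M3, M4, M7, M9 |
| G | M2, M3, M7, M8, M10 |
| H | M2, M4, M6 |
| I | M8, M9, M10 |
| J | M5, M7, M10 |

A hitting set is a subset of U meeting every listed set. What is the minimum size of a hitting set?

The 4 elements {M1, M2, M4, M10} hit every set.
No choice of 3 elements meets every set, so 4 is the minimum.

4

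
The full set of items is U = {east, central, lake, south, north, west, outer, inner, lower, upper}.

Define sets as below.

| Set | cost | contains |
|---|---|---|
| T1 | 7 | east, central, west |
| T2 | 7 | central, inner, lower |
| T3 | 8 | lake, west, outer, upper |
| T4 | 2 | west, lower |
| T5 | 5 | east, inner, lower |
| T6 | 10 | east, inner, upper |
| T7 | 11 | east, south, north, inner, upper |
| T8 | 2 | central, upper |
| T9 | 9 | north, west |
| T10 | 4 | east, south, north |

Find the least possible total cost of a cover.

T2, T3, T10 together cover every item (T2 ∪ T3 ∪ T10 = {east, central, lake, south, north, west, outer, inner, lower, upper}); total cost 7 + 8 + 4 = 19.
The greedy pick T4, T8, T10, T3, T5 costs 21; no covering selection beats 19.

19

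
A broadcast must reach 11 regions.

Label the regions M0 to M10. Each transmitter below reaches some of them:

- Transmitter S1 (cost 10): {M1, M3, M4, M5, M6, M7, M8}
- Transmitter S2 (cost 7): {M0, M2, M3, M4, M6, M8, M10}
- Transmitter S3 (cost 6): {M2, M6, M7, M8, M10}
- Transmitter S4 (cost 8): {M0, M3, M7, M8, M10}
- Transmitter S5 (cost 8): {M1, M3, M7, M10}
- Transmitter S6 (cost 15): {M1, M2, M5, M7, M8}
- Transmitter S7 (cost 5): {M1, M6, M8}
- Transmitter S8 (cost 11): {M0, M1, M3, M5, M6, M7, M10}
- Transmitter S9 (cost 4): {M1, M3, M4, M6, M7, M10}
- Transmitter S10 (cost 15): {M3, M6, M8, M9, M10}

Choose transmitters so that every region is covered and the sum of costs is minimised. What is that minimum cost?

S1, S2, S10 together cover every region (S1 ∪ S2 ∪ S10 = {M0, M1, M2, M3, M4, M5, M6, M7, M8, M9, M10}); total cost 10 + 7 + 15 = 32.
The greedy pick S9, S2, S1, S10 costs 36; no covering selection beats 32.

32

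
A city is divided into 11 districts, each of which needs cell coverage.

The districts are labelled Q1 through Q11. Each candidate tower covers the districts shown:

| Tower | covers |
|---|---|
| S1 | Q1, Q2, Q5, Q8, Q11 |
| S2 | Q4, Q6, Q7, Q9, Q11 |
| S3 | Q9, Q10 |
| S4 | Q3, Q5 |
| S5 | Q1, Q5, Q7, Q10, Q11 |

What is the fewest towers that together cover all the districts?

4

S1 and S2 and S3 and S4 together: S1 ∪ S2 ∪ S3 ∪ S4 = {Q1, Q2, Q3, Q4, Q5, Q6, Q7, Q8, Q9, Q10, Q11} — every district is covered.
No 3 of the 5 towers cover everything (all 10 combinations miss at least one district), so 4 is optimal.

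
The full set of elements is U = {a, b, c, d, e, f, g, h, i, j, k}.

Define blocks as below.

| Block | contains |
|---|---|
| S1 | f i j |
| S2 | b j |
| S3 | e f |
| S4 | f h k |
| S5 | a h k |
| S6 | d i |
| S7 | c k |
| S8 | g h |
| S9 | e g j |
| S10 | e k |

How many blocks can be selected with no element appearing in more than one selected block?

S2, S3, S6, S7, S8 are pairwise disjoint (S2={b,j}; S3={e,f}; S6={d,i}; S7={c,k}; S8={g,h}).
Every remaining block overlaps one of these, and no 6 of the listed blocks are pairwise disjoint, so 5 is the maximum.

5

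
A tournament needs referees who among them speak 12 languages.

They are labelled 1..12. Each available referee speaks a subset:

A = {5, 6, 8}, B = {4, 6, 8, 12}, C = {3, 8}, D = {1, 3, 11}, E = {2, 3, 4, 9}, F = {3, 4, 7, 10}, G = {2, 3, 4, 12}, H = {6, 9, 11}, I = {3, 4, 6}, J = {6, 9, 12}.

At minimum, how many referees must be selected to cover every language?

5

Take {A, D, F, G, H}. Their union is {1, 2, 3, 4, 5, 6, 7, 8, 9, 10, 11, 12}, which is all 12 languages.
No 4 of the 10 referees cover everything (all 210 combinations miss at least one language), so 5 is optimal.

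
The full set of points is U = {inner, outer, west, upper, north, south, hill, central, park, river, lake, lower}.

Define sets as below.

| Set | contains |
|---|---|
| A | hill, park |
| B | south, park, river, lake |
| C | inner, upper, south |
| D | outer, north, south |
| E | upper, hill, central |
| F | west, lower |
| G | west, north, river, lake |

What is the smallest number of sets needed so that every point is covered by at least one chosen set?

Take {B, C, D, E, F}. Their union is {inner, outer, west, upper, north, south, hill, central, park, river, lake, lower}, which is all 12 points.
No 4 of the 7 sets cover everything (all 35 combinations miss at least one point), so 5 is optimal.

5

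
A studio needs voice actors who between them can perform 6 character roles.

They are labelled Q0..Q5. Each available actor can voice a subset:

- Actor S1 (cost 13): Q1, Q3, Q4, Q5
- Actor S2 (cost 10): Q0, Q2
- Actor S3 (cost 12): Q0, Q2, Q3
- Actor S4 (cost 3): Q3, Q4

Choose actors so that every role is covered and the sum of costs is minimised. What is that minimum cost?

23

S1, S2 together cover every role (S1 ∪ S2 = {Q0, Q1, Q2, Q3, Q4, Q5}); total cost 13 + 10 = 23.
The greedy pick S4, S2, S1 costs 26; no covering selection beats 23.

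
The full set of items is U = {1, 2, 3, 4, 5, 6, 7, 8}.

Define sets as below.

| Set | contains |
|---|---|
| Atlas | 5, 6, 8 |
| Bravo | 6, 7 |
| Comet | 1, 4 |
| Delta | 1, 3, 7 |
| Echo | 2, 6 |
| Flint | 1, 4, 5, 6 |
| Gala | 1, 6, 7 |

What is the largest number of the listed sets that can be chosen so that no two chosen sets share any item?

Bravo, Comet are pairwise disjoint (Bravo={6,7}; Comet={1,4}).
Every remaining set overlaps one of these, and no 3 of the listed sets are pairwise disjoint, so 2 is the maximum.

2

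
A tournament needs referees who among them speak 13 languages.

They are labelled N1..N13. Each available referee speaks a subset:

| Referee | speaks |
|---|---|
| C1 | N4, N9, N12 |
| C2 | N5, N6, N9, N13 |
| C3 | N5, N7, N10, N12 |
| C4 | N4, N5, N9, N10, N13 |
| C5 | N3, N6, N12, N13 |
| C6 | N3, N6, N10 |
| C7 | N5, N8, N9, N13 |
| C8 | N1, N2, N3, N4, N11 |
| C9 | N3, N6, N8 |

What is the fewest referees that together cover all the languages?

4

C2 and C3 and C8 and C9 together: C2 ∪ C3 ∪ C8 ∪ C9 = {N1, N2, N3, N4, N5, N6, N7, N8, N9, N10, N11, N12, N13} — every language is covered.
No 3 of the 9 referees cover everything (all 84 combinations miss at least one language), so 4 is optimal.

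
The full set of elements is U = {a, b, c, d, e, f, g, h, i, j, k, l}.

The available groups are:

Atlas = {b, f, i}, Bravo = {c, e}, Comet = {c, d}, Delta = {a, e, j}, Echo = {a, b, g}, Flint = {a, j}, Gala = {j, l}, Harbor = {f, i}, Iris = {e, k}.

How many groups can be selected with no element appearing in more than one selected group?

Comet, Echo, Gala, Harbor, Iris are pairwise disjoint (Comet={c,d}; Echo={a,b,g}; Gala={j,l}; Harbor={f,i}; Iris={e,k}).
Every remaining group overlaps one of these, and no 6 of the listed groups are pairwise disjoint, so 5 is the maximum.

5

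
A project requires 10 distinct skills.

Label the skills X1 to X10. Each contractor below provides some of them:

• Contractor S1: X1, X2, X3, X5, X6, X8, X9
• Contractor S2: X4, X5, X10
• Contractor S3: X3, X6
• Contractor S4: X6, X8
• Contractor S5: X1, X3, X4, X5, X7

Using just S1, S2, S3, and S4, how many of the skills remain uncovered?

1

Union of S1, S2, S3, S4 = {X1, X2, X3, X4, X5, X6, X8, X9, X10}.
Not covered: X7 — 1 skill.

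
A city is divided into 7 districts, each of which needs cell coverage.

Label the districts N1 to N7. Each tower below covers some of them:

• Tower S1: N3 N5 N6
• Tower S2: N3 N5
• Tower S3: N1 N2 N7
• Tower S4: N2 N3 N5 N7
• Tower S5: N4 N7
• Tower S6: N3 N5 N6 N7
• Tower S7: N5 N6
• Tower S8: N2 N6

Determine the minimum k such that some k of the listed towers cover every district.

Take {S1, S3, S5}. Their union is {N1, N2, N3, N4, N5, N6, N7}, which is all 7 districts.
Only S3 contains N1, so S3 is forced; the remaining 4 districts need at least 2 more towers (each remaining tower adds at most 3) — so at least 3 towers are needed, and 3 is optimal.

3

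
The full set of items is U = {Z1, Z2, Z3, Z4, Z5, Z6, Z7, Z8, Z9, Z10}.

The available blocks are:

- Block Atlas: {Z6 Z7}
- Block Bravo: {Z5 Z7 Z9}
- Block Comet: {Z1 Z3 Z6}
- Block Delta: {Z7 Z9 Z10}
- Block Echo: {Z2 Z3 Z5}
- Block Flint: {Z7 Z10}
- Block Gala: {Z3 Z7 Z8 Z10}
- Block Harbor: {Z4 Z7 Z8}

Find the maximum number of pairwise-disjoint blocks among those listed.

2

Echo, Harbor are pairwise disjoint (Echo={Z2,Z3,Z5}; Harbor={Z4,Z7,Z8}).
Every remaining block overlaps one of these, and no 3 of the listed blocks are pairwise disjoint, so 2 is the maximum.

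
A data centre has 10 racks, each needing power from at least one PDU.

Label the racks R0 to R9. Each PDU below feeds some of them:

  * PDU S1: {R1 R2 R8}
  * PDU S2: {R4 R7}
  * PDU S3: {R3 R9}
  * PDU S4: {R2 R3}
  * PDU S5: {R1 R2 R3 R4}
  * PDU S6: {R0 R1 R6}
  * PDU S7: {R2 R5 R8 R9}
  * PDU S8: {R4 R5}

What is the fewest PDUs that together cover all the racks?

S2 and S5 and S6 and S7 together: S2 ∪ S5 ∪ S6 ∪ S7 = {R0, R1, R2, R3, R4, R5, R6, R7, R8, R9} — every rack is covered.
No 3 of the 8 PDUs cover everything (all 56 combinations miss at least one rack), so 4 is optimal.

4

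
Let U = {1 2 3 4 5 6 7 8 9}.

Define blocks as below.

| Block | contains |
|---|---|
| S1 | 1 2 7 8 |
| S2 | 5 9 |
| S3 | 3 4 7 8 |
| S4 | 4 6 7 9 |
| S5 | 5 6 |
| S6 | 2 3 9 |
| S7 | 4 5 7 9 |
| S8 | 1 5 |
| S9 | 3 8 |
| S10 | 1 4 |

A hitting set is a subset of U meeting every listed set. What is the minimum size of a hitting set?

4

H = {1, 3, 5, 7} meets every block (each contains at least one member of H), and |H| = 4.
No choice of 3 points meets every block, so 4 is the minimum.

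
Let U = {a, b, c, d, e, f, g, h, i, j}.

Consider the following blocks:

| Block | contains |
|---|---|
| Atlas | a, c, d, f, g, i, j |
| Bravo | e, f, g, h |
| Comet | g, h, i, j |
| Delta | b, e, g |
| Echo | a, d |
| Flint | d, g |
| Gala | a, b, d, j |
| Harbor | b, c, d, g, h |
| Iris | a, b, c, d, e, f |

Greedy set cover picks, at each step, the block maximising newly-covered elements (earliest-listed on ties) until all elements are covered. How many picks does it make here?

3

Greedy: pick Atlas (covers 7 new) → pick Bravo (covers 2 new) → pick Delta (covers 1 new). Total picks: 3.
(The true minimum cover uses only 2 blocks, so greedy is not optimal here.)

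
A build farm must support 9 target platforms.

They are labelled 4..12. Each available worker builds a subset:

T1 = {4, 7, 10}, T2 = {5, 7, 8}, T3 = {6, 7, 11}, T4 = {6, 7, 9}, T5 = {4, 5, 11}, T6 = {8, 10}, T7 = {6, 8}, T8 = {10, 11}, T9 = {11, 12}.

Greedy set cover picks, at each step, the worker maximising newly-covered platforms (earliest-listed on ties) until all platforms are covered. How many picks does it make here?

Greedy: pick T1 (covers 3 new) → pick T2 (covers 2 new) → pick T3 (covers 2 new) → pick T4 (covers 1 new) → pick T9 (covers 1 new). Total picks: 5.
(The true minimum cover uses only 4 workers, so greedy is not optimal here.)

5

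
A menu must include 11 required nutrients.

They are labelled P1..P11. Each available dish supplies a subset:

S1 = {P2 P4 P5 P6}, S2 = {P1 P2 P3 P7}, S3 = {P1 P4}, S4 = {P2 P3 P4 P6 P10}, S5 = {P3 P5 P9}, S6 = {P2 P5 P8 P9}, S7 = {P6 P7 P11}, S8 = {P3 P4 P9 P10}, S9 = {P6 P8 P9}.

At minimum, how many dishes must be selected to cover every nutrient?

S3 and S6 and S7 and S8 together: S3 ∪ S6 ∪ S7 ∪ S8 = {P1, P2, P3, P4, P5, P6, P7, P8, P9, P10, P11} — every nutrient is covered.
No 3 of the 9 dishes cover everything (all 84 combinations miss at least one nutrient), so 4 is optimal.

4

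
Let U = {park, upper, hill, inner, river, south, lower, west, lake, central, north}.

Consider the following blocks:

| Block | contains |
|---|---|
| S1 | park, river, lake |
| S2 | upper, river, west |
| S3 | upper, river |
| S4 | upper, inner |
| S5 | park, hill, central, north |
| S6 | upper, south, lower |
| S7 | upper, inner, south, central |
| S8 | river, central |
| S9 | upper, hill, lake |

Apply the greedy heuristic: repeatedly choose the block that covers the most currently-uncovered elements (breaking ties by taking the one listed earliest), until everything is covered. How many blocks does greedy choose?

5

Greedy: pick S5 (covers 4 new) → pick S2 (covers 3 new) → pick S6 (covers 2 new) → pick S1 (covers 1 new) → pick S4 (covers 1 new). Total picks: 5.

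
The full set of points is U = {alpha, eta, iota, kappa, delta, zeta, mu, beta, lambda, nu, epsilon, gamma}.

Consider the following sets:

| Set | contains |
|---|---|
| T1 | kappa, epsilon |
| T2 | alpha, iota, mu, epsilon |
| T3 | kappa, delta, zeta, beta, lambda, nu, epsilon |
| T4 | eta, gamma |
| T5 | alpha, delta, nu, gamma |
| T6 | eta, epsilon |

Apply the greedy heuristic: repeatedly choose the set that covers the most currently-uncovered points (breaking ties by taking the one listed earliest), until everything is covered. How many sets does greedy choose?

Greedy: pick T3 (covers 7 new) → pick T2 (covers 3 new) → pick T4 (covers 2 new). Total picks: 3.

3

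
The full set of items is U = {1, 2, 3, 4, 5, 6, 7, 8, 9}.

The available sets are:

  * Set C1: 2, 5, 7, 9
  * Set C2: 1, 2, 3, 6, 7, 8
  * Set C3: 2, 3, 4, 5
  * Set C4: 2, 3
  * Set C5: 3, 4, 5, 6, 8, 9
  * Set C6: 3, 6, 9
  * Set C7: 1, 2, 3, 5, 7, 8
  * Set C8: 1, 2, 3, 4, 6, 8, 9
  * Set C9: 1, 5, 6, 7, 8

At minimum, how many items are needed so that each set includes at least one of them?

Take H = {3, 7}. Each listed set contains at least one of these, so H is a hitting set of size 2.
The sets C4, C9 are pairwise disjoint, so any hitting set needs a separate item for each — at least 2. Hence 2 is optimal.

2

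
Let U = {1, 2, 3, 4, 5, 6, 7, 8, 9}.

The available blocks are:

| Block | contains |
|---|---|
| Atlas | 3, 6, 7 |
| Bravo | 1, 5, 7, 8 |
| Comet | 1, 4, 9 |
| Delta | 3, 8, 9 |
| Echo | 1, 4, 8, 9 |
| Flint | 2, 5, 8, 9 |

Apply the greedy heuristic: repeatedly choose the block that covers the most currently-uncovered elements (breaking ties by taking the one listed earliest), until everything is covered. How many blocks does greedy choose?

4

Greedy: pick Bravo (covers 4 new) → pick Atlas (covers 2 new) → pick Comet (covers 2 new) → pick Flint (covers 1 new). Total picks: 4.
(The true minimum cover uses only 3 blocks, so greedy is not optimal here.)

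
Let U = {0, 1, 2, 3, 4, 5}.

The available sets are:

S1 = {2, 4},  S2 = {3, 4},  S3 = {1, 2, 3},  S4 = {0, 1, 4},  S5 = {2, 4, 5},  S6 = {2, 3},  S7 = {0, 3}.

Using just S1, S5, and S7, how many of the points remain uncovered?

Union of S1, S5, S7 = {0, 2, 3, 4, 5}.
Not covered: 1 — 1 point.

1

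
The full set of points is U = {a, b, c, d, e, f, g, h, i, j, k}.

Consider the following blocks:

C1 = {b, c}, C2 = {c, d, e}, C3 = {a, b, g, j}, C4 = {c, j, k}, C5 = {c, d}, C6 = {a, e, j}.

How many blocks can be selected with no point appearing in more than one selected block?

C2, C3 are pairwise disjoint (C2={c,d,e}; C3={a,b,g,j}).
Every remaining block overlaps one of these, and no 3 of the listed blocks are pairwise disjoint, so 2 is the maximum.

2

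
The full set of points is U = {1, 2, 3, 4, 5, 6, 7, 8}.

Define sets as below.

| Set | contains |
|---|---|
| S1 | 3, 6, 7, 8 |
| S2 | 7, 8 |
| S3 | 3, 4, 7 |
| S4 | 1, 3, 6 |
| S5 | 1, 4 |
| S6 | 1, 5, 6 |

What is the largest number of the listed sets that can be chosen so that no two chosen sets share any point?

S1, S5 are pairwise disjoint (S1={3,6,7,8}; S5={1,4}).
Every remaining set overlaps one of these, and no 3 of the listed sets are pairwise disjoint, so 2 is the maximum.

2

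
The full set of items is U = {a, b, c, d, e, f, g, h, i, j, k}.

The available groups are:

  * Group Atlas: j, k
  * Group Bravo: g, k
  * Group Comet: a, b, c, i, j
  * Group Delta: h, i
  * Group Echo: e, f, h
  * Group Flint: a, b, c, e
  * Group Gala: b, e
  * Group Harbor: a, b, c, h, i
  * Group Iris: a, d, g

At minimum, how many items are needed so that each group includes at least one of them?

4

Take T = {a, e, h, k}. Each listed group contains at least one of these, so T is a hitting set of size 4.
The groups Atlas, Delta, Gala, Iris are pairwise disjoint, so any hitting set needs a separate item for each — at least 4. Hence 4 is optimal.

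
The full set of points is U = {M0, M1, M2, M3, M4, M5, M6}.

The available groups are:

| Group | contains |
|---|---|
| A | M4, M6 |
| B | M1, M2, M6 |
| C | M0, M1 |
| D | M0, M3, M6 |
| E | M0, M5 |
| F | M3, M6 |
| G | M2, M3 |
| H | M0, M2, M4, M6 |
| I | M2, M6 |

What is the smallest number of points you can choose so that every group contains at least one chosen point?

3

The 3 points {M0, M3, M6} hit every group.
The groups A, E, G are pairwise disjoint, so any hitting set needs a separate point for each — at least 3. Hence 3 is optimal.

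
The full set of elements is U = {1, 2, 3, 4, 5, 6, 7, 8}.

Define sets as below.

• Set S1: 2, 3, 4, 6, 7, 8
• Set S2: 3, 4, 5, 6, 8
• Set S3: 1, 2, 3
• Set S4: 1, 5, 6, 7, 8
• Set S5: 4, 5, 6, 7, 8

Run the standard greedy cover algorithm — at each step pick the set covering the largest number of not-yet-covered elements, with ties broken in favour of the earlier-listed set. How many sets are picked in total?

Greedy: pick S1 (covers 6 new) → pick S4 (covers 2 new). Total picks: 2.

2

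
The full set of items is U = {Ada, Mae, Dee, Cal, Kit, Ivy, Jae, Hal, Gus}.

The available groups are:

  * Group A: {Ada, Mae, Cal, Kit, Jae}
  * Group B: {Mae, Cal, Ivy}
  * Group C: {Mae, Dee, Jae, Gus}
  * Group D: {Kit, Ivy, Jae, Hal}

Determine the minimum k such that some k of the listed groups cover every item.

Take {A, C, D}. Their union is {Ada, Mae, Dee, Cal, Kit, Ivy, Jae, Hal, Gus}, which is all 9 items.
Only A contains Ada, so A is forced; the remaining 4 items need at least 2 more groups (each remaining group adds at most 2) — so at least 3 groups are needed, and 3 is optimal.

3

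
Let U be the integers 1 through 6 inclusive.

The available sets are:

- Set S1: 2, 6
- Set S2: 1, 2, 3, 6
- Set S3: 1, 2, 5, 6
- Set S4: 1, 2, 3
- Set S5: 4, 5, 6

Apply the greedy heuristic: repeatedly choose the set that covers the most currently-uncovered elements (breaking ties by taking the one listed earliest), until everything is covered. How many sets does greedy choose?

2

Greedy: pick S2 (covers 4 new) → pick S5 (covers 2 new). Total picks: 2.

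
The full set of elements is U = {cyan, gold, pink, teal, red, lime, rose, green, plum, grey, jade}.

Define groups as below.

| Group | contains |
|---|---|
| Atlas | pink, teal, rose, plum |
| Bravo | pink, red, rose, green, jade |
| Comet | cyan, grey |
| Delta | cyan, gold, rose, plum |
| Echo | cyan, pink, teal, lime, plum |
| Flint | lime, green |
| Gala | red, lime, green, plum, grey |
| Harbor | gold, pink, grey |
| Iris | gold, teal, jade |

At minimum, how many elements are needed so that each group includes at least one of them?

The 4 elements {teal, rose, green, grey} hit every group.
No choice of 3 elements meets every group, so 4 is the minimum.

4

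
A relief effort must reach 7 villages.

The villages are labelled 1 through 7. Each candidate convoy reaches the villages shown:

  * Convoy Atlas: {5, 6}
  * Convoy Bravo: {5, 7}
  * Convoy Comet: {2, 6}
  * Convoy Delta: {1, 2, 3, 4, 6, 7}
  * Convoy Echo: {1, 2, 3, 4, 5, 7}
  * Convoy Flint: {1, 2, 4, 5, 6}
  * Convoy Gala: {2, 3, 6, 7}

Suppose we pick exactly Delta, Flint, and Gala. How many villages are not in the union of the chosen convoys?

0

Union of Delta, Flint, Gala = {1, 2, 3, 4, 5, 6, 7} — that's every village, so 0 are uncovered.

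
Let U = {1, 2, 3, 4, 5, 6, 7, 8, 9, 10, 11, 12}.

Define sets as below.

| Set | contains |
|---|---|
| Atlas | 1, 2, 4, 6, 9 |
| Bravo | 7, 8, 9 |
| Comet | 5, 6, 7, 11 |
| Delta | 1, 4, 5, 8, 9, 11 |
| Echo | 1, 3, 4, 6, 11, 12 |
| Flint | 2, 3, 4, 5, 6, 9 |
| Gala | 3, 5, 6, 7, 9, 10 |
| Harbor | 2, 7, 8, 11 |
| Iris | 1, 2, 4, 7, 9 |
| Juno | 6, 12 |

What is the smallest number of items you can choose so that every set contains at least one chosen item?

3

H = {6, 9, 11} meets every set (each contains at least one member of H), and |H| = 3.
No choice of 2 items meets every set, so 3 is the minimum.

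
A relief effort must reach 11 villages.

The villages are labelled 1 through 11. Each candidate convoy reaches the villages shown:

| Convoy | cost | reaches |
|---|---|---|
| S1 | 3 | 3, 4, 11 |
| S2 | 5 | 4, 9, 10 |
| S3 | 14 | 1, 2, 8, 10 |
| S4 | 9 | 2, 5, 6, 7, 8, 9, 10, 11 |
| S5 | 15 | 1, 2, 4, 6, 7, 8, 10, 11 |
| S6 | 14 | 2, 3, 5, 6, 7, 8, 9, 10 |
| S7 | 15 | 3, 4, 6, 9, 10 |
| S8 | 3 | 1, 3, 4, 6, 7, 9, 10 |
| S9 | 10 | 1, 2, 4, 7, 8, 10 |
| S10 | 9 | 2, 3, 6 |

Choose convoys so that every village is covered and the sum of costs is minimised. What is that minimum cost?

S4, S8 together cover every village (S4 ∪ S8 = {1, 2, 3, 4, 5, 6, 7, 8, 9, 10, 11}); total cost 9 + 3 = 12.
No covering selection has total cost below 12.

12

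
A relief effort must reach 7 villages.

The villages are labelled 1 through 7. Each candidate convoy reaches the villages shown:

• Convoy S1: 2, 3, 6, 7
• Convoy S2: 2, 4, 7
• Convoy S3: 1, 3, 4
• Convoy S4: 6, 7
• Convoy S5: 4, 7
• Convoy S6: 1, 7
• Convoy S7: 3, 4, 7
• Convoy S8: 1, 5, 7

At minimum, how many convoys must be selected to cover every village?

3

Take {S1, S7, S8}. Their union is {1, 2, 3, 4, 5, 6, 7}, which is all 7 villages.
Only S8 contains 5, so S8 is forced; the remaining 4 villages need at least 2 more convoys (each remaining convoy adds at most 3) — so at least 3 convoys are needed, and 3 is optimal.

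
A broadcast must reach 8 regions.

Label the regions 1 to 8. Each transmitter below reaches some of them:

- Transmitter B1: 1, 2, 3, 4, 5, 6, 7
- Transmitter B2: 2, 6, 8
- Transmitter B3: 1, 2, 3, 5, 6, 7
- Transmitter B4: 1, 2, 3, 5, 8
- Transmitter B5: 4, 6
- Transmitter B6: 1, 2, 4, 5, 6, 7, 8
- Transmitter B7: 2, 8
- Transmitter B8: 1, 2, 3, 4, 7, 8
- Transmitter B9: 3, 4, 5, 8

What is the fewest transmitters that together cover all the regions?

2

B1 and B6 together: B1 ∪ B6 = {1, 2, 3, 4, 5, 6, 7, 8} — every region is covered.
No single transmitter has all 8 regions (the largest, B1, has 7), so 2 is optimal.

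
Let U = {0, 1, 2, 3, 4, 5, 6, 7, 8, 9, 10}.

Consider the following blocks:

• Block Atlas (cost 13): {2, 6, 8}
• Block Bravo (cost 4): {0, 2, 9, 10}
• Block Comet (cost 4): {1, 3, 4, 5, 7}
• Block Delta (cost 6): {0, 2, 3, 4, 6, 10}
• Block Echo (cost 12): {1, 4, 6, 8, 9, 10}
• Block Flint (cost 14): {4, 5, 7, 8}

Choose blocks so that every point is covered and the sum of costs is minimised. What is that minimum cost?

20

Bravo, Comet, Echo together cover every point (Bravo ∪ Comet ∪ Echo = {0, 1, 2, 3, 4, 5, 6, 7, 8, 9, 10}); total cost 4 + 4 + 12 = 20.
The greedy pick Comet, Bravo, Delta, Echo costs 26; no covering selection beats 20.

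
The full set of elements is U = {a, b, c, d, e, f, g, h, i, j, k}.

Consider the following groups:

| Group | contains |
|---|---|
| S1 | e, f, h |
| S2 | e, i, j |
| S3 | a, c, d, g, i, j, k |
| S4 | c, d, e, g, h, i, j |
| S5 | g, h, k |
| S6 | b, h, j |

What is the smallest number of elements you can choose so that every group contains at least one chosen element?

2

T = {h, i} meets every group (each contains at least one member of T), and |T| = 2.
The groups S2, S5 are pairwise disjoint, so any hitting set needs a separate element for each — at least 2. Hence 2 is optimal.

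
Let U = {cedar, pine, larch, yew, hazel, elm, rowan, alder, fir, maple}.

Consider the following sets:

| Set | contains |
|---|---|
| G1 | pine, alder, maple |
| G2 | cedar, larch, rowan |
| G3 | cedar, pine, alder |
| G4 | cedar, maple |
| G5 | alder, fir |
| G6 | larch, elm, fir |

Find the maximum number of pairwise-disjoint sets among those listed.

G1, G6 are pairwise disjoint (G1={pine,alder,maple}; G6={larch,elm,fir}).
Every remaining set overlaps one of these, and no 3 of the listed sets are pairwise disjoint, so 2 is the maximum.

2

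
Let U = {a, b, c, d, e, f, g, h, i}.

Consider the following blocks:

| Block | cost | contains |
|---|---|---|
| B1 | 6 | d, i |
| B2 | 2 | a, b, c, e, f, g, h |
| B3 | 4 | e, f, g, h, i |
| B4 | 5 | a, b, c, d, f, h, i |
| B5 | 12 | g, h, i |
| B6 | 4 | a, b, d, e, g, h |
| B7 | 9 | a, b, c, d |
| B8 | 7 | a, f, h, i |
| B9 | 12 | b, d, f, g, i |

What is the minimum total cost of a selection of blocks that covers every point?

7

B2, B4 together cover every point (B2 ∪ B4 = {a, b, c, d, e, f, g, h, i}); total cost 2 + 5 = 7.
No covering selection has total cost below 7.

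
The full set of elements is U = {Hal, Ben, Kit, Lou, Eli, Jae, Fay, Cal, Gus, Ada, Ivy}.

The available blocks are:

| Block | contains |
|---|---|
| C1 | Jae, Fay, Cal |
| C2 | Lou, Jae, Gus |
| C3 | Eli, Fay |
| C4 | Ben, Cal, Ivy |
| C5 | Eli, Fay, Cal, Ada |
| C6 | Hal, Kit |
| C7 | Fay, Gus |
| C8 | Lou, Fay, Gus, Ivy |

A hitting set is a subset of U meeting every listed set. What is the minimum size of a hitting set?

4

The 4 elements {Kit, Jae, Fay, Ivy} hit every block.
The blocks C2, C3, C4, C6 are pairwise disjoint, so any hitting set needs a separate element for each — at least 4. Hence 4 is optimal.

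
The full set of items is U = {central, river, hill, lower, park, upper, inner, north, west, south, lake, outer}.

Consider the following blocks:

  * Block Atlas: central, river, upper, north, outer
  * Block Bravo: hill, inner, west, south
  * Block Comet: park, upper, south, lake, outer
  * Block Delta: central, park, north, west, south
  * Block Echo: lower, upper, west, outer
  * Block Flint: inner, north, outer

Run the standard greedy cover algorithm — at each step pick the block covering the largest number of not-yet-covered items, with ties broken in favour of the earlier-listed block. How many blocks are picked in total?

4

Greedy: pick Atlas (covers 5 new) → pick Bravo (covers 4 new) → pick Comet (covers 2 new) → pick Echo (covers 1 new). Total picks: 4.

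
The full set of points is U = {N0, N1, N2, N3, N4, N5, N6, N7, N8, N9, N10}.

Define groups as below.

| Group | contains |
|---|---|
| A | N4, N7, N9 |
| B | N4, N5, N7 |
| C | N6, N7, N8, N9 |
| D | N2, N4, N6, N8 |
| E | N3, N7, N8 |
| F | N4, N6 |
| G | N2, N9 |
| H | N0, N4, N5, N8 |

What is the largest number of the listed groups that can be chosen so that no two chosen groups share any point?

3

E, F, G are pairwise disjoint (E={N3,N7,N8}; F={N4,N6}; G={N2,N9}).
Every remaining group overlaps one of these, and no 4 of the listed groups are pairwise disjoint, so 3 is the maximum.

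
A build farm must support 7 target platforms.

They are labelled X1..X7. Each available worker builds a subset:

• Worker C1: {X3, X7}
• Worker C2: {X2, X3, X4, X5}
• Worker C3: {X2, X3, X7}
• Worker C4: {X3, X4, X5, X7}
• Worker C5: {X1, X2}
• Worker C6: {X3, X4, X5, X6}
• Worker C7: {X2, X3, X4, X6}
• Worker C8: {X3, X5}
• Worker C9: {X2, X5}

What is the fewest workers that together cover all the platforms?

3

Take {C1, C5, C6}. Their union is {X1, X2, X3, X4, X5, X6, X7}, which is all 7 platforms.
Only C5 contains X1, so C5 is forced; the remaining 5 platforms need at least 2 more workers (each remaining worker adds at most 4) — so at least 3 workers are needed, and 3 is optimal.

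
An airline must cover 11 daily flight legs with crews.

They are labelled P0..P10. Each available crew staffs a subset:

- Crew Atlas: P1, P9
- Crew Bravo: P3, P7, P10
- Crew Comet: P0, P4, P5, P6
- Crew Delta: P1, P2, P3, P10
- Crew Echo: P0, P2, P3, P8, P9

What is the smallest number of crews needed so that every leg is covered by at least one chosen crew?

4

Take {Atlas, Bravo, Comet, Echo}. Their union is {P0, P1, P2, P3, P4, P5, P6, P7, P8, P9, P10}, which is all 11 legs.
No 3 of the 5 crews cover everything (all 10 combinations miss at least one leg), so 4 is optimal.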